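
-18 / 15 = -6 / 5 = -1.20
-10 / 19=-0.53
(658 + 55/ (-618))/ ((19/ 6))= 406589/ 1957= 207.76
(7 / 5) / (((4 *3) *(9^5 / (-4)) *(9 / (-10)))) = 14 / 1594323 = 0.00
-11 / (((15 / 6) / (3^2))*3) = -66 / 5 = -13.20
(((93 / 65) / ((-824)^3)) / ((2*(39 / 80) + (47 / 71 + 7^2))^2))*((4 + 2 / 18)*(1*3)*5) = -4662925 / 75815054636503208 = -0.00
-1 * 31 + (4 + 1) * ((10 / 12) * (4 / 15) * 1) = -269 / 9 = -29.89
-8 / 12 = -2 / 3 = -0.67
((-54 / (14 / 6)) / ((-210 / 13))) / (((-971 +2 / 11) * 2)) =-3861 / 5232710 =-0.00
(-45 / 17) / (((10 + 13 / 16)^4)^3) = -12666373951979520 / 12218057338753482025390766657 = -0.00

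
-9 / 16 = -0.56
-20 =-20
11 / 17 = 0.65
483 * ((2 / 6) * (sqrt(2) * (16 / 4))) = 644 * sqrt(2) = 910.75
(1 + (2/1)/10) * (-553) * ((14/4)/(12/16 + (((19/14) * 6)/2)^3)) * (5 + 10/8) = -13277530/62417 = -212.72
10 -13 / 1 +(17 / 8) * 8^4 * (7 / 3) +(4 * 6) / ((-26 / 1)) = 791911 / 39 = 20305.41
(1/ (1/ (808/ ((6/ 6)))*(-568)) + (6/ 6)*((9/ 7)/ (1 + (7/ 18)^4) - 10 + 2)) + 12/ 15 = -1965368659/ 266831845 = -7.37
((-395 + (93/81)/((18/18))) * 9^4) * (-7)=18088434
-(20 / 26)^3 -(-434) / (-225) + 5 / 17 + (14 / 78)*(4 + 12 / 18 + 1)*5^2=21790726 / 933725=23.34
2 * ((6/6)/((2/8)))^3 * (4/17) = 512/17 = 30.12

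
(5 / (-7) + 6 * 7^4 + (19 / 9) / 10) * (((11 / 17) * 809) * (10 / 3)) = 80762545237 / 3213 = 25136179.66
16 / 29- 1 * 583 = -16891 / 29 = -582.45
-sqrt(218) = -14.76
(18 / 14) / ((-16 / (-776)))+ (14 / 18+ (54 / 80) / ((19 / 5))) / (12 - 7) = 2994809 / 47880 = 62.55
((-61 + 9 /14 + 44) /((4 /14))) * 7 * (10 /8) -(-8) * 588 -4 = 67185 /16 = 4199.06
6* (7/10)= 21/5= 4.20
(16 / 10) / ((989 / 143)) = 1144 / 4945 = 0.23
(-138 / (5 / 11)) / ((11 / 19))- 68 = -2962 / 5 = -592.40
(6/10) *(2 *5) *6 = 36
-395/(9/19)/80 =-1501/144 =-10.42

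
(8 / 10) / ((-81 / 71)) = -284 / 405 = -0.70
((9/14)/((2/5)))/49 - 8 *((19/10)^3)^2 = -16135330933/42875000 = -376.33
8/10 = 4/5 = 0.80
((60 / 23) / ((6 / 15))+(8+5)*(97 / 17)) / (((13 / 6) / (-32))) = -6058176 / 5083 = -1191.85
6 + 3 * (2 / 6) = 7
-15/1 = -15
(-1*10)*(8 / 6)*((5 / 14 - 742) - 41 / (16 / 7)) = 425365 / 42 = 10127.74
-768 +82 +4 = -682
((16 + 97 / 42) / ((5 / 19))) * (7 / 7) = 14611 / 210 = 69.58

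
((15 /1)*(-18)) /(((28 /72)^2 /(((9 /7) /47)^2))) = -1.34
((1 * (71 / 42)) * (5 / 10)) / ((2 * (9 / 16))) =142 / 189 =0.75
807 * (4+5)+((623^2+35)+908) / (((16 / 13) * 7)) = 366962 / 7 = 52423.14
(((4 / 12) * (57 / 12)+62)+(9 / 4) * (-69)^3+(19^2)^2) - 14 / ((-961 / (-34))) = -1755058430 / 2883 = -608761.16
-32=-32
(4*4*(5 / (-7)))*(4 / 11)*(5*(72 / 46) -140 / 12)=84800 / 5313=15.96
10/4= 5/2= 2.50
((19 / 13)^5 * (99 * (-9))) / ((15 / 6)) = -4412408418 / 1856465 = -2376.78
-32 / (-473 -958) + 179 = 179.02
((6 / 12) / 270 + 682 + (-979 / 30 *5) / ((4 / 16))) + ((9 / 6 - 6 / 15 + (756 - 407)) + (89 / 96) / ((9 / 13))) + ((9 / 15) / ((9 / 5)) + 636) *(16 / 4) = 842719 / 288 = 2926.11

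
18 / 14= 1.29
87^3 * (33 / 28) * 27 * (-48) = -1005816296.57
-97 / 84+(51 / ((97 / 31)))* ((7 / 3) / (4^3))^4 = -1.15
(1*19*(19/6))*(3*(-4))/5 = -722/5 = -144.40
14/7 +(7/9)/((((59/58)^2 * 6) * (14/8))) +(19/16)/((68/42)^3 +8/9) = 164623526885/71484256512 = 2.30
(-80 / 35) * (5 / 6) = -40 / 21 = -1.90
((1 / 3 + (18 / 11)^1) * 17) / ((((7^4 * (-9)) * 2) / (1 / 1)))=-1105 / 1426194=-0.00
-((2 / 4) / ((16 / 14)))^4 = -2401 / 65536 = -0.04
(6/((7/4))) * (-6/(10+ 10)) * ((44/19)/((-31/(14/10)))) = 0.11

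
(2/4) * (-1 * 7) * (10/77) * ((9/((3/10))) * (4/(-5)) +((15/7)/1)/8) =6645/616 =10.79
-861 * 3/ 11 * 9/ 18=-2583/ 22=-117.41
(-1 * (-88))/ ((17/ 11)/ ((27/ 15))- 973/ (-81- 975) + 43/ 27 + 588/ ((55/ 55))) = 836352/ 5620405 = 0.15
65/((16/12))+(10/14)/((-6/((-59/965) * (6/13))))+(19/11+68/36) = 364227295/6954948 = 52.37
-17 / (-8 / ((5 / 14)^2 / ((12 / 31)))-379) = 13175 / 312541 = 0.04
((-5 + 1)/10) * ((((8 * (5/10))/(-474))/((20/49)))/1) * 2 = 0.02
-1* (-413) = 413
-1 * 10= -10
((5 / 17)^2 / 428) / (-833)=-25 / 103035436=-0.00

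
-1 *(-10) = 10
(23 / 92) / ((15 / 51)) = 17 / 20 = 0.85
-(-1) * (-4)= -4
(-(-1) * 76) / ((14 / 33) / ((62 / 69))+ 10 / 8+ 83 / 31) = 103664 / 6001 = 17.27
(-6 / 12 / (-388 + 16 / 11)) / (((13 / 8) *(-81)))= -0.00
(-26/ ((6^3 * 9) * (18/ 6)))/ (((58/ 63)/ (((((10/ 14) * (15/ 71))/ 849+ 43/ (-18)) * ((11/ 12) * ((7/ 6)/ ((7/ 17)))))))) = 14701577033/ 489353602176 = 0.03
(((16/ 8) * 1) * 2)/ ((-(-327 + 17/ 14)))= 56/ 4561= 0.01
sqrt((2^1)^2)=2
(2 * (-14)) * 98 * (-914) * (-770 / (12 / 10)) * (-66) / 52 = 26553619400 / 13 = 2042586107.69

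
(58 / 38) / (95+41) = 29 / 2584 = 0.01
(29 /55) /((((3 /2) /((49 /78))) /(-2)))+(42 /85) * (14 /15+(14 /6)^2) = 1482152 /546975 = 2.71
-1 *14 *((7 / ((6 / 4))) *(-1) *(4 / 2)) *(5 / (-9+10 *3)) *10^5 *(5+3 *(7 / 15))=179200000 / 9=19911111.11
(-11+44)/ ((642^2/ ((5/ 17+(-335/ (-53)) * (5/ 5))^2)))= 97684400/ 27882928947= 0.00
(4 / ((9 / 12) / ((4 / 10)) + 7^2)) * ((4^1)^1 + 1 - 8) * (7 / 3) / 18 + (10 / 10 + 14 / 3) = 20645 / 3663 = 5.64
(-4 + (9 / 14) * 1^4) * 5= -235 / 14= -16.79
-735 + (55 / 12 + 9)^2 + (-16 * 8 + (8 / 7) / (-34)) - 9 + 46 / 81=-105945529 / 154224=-686.96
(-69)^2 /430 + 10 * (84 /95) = 162699 /8170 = 19.91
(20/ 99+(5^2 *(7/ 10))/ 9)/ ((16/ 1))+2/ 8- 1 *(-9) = 29729/ 3168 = 9.38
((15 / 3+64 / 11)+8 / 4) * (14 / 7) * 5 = 1410 / 11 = 128.18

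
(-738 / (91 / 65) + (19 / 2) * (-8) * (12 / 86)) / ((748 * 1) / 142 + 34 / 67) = -384988767 / 4134536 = -93.12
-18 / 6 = -3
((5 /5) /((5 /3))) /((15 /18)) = 18 /25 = 0.72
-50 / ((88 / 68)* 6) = -425 / 66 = -6.44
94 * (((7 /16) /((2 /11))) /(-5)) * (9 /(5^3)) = -32571 /10000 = -3.26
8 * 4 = 32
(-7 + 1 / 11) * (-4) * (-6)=-1824 / 11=-165.82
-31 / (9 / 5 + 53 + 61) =-155 / 579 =-0.27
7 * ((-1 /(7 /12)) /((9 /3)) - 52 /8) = -99 /2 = -49.50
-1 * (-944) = 944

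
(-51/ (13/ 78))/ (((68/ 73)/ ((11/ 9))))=-803/ 2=-401.50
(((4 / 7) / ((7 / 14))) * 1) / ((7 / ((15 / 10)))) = 12 / 49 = 0.24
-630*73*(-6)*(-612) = -168875280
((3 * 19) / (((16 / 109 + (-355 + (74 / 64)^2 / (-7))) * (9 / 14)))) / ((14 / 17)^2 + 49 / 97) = -118899390464 / 563399995083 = -0.21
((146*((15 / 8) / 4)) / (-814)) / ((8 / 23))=-0.24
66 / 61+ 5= 371 / 61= 6.08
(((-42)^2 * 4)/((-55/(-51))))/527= 21168/1705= 12.42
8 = 8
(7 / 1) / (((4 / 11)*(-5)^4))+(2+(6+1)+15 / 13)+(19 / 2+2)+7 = 932251 / 32500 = 28.68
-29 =-29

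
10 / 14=5 / 7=0.71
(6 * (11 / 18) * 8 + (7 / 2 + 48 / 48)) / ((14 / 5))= 145 / 12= 12.08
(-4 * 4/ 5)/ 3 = -16/ 15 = -1.07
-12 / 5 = -2.40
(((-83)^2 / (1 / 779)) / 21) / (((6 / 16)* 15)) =42932248 / 945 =45430.95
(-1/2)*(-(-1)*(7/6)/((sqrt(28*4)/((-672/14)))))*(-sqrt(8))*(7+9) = -32*sqrt(14) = -119.73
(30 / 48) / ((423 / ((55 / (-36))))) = -275 / 121824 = -0.00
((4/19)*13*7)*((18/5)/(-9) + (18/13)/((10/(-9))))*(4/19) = -11984/1805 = -6.64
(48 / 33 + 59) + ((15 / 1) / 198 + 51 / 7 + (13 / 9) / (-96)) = 67.80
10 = 10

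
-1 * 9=-9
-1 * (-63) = 63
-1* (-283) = 283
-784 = -784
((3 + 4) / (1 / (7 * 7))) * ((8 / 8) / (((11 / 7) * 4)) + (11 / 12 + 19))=454475 / 66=6885.98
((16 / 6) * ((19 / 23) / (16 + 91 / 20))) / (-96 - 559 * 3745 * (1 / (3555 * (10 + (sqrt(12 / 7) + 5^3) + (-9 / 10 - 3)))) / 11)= -5990603494572937680 / 5387691509463031113193 - 55304056808000 * sqrt(21) / 5387691509463031113193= -0.00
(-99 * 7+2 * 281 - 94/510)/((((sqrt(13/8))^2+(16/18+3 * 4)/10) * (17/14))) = -11239872/303161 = -37.08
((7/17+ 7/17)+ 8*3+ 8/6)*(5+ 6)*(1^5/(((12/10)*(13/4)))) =146740/1989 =73.78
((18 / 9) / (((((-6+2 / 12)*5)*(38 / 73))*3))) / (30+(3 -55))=73 / 36575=0.00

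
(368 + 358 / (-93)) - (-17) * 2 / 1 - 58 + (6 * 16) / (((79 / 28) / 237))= 781586 / 93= 8404.15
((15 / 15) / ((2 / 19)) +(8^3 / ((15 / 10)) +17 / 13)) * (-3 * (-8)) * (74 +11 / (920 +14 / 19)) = 71126620510 / 113711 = 625503.43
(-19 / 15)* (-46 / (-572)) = -437 / 4290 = -0.10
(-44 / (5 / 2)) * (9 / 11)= -72 / 5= -14.40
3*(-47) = -141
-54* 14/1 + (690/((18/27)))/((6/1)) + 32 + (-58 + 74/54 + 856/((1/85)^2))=333935561/54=6183991.87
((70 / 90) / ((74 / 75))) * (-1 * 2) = -175 / 111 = -1.58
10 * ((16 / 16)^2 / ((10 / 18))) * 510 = 9180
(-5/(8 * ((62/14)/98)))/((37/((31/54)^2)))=-53165/431568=-0.12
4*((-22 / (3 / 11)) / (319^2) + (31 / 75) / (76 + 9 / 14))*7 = 300608 / 2333775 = 0.13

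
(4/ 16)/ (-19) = -1/ 76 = -0.01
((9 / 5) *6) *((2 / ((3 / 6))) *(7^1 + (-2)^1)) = 216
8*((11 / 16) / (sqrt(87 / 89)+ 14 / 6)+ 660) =37804239 / 7156 - 99*sqrt(7743) / 7156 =5281.66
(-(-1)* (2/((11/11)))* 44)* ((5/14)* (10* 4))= 8800/7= 1257.14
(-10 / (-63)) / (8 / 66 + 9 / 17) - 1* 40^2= -1599.76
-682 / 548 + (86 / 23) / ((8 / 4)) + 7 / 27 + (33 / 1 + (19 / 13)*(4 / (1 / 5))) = 139610657 / 2212002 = 63.12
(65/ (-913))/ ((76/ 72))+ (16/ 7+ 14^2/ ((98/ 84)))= 20669434/ 121429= 170.22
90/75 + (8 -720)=-3554/5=-710.80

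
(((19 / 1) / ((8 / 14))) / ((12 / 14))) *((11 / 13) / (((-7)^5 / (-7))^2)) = 0.00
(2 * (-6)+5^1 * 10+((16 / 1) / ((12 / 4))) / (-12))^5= 4411471739168 / 59049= 74708661.27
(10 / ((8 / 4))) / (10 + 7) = 5 / 17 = 0.29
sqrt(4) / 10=1 / 5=0.20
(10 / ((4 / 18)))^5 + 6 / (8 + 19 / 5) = 10887159405 / 59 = 184528125.51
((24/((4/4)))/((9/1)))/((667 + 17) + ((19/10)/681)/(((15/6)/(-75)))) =1816/465747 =0.00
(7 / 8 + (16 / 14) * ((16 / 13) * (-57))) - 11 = -65739 / 728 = -90.30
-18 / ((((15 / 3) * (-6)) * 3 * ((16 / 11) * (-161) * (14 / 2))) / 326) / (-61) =1793 / 2749880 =0.00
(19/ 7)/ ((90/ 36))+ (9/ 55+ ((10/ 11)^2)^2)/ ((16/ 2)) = 4884717/ 4099480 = 1.19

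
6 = 6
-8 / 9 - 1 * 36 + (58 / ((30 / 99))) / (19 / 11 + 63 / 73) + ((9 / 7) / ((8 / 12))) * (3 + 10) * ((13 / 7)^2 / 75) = 1224974633 / 32104800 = 38.16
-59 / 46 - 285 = -13169 / 46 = -286.28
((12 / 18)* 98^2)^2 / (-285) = -368947264 / 2565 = -143839.09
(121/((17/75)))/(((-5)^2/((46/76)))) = 8349/646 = 12.92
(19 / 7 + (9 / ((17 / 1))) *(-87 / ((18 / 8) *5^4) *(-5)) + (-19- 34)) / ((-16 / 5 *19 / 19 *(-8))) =-1.96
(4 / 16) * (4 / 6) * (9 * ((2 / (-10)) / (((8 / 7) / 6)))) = -63 / 40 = -1.58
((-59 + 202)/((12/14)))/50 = 1001/300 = 3.34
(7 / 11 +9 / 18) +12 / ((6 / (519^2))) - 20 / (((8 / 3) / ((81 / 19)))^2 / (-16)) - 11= 4284947177 / 7942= 539529.99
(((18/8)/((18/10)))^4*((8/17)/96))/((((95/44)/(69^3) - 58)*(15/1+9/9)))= -752833125/58376326516736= -0.00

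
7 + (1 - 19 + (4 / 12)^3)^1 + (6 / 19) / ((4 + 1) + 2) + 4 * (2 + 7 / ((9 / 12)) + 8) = 238498 / 3591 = 66.42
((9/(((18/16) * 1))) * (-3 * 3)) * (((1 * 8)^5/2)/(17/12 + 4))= -14155776/65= -217781.17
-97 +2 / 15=-1453 / 15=-96.87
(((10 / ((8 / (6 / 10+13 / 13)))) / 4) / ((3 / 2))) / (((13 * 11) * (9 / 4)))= 4 / 3861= 0.00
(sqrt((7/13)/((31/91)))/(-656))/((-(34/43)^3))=556549 * sqrt(31)/799286144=0.00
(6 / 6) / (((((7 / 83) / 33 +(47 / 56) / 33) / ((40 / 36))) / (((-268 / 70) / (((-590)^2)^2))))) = -122342 / 97537182699375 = -0.00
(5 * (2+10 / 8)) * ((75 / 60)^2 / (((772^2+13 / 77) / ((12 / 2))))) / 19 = 125125 / 9300531616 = 0.00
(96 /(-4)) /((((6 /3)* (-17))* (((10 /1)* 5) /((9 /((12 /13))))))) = 0.14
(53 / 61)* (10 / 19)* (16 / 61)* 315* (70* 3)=560952000 / 70699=7934.37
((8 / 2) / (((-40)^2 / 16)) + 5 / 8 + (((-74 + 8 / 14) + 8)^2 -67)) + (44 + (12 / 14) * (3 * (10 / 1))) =41985917 / 9800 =4284.28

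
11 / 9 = 1.22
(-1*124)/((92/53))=-71.43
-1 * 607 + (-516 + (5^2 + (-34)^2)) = 58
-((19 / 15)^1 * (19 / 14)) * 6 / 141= -361 / 4935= -0.07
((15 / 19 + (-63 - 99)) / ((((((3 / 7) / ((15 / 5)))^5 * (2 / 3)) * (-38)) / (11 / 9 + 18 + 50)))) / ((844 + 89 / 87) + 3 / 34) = 15811466884899 / 1804883758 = 8760.38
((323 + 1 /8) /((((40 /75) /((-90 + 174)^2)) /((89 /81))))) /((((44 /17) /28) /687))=139638892925 /4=34909723231.25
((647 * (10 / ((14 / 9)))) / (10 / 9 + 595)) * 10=524070 / 7511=69.77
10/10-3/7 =4/7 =0.57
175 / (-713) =-175 / 713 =-0.25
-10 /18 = -5 /9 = -0.56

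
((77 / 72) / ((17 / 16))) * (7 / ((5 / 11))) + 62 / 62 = 12623 / 765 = 16.50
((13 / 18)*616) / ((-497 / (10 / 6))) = -2860 / 1917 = -1.49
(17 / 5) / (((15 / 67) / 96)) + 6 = 1463.92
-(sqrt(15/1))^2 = -15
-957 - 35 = -992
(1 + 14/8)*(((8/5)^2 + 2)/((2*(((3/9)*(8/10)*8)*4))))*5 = 1881/512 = 3.67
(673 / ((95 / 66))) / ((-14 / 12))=-266508 / 665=-400.76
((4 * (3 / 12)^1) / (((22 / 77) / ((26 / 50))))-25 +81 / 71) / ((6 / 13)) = -1017107 / 21300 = -47.75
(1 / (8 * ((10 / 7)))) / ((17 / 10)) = 7 / 136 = 0.05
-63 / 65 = -0.97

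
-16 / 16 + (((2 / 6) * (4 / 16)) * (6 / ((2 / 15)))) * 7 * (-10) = -527 / 2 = -263.50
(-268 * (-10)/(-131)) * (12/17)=-32160/2227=-14.44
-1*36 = -36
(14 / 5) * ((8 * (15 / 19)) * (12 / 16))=252 / 19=13.26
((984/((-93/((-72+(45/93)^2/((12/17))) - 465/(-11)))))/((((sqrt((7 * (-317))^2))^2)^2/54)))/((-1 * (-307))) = 5503840164/2439188428473660094847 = 0.00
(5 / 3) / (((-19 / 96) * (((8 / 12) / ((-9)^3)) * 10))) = 17496 / 19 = 920.84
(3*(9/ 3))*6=54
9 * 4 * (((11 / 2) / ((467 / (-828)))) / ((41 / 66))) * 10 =-5651.17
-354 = -354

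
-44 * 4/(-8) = 22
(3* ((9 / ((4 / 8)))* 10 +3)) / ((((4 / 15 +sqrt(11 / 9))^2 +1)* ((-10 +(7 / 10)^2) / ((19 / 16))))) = -2522998125 / 78823952 +97790625* sqrt(11) / 39411976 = -23.78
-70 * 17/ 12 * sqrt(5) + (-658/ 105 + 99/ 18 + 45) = 1327/ 30-595 * sqrt(5)/ 6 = -177.51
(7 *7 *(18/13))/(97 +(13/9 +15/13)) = 7938/11653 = 0.68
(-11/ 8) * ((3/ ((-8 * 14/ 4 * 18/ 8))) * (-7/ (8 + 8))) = -11/ 384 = -0.03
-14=-14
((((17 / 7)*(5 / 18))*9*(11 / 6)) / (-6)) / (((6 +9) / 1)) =-187 / 1512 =-0.12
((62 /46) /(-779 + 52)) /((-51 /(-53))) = -1643 /852771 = -0.00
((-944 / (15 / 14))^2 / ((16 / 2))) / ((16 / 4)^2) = 6064.68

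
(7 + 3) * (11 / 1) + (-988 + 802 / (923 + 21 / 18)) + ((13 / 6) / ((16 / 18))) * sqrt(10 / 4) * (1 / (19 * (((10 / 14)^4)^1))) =-4863698 / 5545 + 93639 * sqrt(10) / 380000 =-876.35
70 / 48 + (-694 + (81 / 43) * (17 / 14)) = -4986397 / 7224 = -690.25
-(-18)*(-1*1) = -18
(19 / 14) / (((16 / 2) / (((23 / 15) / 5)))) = 437 / 8400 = 0.05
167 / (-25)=-167 / 25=-6.68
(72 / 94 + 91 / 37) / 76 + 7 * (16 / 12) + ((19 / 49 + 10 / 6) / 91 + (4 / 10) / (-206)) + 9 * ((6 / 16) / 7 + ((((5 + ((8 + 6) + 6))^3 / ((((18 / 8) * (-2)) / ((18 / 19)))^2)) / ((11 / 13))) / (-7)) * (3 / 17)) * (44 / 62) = -185443694657464249 / 1519469881976410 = -122.04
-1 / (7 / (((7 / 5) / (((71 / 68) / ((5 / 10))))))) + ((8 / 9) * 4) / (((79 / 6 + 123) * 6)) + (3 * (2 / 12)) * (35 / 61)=62246701 / 318458430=0.20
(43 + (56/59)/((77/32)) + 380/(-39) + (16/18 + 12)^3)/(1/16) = 214020026288/6150573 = 34796.76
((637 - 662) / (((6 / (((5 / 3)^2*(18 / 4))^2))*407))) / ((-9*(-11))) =-15625 / 967032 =-0.02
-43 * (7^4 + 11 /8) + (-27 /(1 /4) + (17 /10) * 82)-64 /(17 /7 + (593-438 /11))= -88362661699 /855640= -103270.84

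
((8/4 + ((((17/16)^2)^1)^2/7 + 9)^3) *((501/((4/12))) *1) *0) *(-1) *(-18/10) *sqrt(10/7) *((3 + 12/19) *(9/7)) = 0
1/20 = 0.05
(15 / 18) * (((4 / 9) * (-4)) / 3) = -40 / 81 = -0.49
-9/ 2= -4.50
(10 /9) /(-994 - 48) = -5 /4689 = -0.00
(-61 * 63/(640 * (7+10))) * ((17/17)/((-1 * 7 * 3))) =183/10880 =0.02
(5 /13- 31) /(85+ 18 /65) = -1990 /5543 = -0.36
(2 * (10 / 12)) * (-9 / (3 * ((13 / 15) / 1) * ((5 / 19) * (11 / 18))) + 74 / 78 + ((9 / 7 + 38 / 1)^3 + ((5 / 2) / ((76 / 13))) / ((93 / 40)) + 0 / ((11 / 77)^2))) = 2020464546335 / 20000673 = 101019.83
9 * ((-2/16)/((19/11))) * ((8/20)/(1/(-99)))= 9801/380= 25.79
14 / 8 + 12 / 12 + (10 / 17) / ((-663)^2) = 82199443 / 29890692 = 2.75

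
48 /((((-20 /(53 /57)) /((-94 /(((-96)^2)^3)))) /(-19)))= -2491 /489223618560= -0.00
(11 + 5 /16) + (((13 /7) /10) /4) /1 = 6361 /560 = 11.36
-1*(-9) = 9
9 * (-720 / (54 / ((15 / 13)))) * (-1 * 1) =138.46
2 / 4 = 1 / 2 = 0.50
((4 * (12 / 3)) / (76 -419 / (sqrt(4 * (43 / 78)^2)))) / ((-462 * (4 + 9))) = 344 / 39258219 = 0.00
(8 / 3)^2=7.11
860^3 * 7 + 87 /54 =80143056029 /18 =4452392001.61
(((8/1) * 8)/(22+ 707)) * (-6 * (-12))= 512/81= 6.32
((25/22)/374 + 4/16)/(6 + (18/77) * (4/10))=12145/292468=0.04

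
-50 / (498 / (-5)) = 125 / 249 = 0.50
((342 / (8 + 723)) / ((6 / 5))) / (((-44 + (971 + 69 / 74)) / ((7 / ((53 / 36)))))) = 1771560 / 886788527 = 0.00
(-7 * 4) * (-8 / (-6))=-112 / 3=-37.33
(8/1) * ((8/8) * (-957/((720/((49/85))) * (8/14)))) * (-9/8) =328251/27200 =12.07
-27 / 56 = -0.48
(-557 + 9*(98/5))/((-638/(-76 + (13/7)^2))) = -123003/2842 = -43.28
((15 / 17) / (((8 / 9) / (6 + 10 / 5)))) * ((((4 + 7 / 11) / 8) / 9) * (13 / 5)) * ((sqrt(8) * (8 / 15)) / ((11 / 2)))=156 * sqrt(2) / 605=0.36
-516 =-516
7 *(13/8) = 91/8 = 11.38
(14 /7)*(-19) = -38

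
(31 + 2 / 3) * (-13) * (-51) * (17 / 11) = 356915 / 11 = 32446.82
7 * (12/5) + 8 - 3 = 109/5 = 21.80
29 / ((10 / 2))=5.80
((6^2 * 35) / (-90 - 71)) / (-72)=5 / 46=0.11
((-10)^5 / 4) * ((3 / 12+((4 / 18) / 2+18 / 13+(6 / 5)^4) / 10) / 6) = -2528.89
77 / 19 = 4.05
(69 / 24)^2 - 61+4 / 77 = -259619 / 4928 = -52.68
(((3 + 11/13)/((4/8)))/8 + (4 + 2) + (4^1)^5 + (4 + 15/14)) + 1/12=1131439/1092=1036.12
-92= -92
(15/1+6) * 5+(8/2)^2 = 121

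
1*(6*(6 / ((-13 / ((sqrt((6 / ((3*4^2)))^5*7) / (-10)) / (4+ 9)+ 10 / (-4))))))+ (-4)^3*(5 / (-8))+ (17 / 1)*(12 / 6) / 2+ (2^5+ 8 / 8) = 9*sqrt(14) / 108160+ 1260 / 13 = 96.92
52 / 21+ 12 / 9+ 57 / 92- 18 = -26219 / 1932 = -13.57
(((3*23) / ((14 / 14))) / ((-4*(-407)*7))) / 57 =23 / 216524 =0.00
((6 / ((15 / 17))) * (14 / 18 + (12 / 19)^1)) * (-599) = -5740.59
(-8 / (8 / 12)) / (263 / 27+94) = -324 / 2801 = -0.12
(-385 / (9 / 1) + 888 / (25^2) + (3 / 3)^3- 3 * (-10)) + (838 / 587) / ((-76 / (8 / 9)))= -650798974 / 62735625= -10.37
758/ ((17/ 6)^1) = 4548/ 17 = 267.53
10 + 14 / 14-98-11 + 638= 540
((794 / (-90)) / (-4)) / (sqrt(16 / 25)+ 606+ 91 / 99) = 4367 / 1203284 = 0.00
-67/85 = -0.79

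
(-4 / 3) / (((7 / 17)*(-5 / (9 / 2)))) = 102 / 35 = 2.91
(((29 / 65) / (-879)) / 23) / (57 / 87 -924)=841 / 35187789585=0.00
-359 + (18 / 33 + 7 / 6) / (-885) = -20969303 / 58410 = -359.00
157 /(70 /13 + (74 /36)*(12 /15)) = 91845 /4112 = 22.34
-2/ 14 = -1/ 7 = -0.14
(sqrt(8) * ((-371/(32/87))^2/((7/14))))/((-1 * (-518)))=148829247 * sqrt(2)/18944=11110.45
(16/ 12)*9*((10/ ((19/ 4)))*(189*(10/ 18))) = 50400/ 19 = 2652.63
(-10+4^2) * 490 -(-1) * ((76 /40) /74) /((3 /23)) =6527237 /2220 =2940.20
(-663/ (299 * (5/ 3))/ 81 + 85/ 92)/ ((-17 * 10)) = -221/ 41400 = -0.01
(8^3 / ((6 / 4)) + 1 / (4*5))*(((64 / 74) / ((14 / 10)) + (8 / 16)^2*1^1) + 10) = 76872699 / 20720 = 3710.07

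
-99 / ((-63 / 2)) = 22 / 7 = 3.14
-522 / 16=-261 / 8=-32.62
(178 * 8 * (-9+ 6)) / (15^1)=-1424 / 5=-284.80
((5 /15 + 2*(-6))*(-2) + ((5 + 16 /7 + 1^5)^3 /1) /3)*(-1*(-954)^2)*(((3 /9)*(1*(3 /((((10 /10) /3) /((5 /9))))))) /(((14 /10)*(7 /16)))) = -8863397251200 /16807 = -527363434.95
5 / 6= 0.83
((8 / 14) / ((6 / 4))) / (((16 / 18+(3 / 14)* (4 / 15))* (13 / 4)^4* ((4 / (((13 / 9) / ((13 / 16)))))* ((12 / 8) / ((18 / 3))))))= 0.01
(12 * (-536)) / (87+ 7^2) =-804 / 17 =-47.29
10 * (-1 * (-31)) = 310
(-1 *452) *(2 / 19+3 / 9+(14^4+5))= -989889944 / 57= -17366490.25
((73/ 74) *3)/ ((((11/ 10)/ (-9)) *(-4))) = 9855/ 1628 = 6.05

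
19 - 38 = -19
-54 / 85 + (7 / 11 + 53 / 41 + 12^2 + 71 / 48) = 146.77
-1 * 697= -697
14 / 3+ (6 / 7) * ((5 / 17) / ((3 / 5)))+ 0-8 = -1040 / 357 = -2.91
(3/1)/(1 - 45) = -3/44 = -0.07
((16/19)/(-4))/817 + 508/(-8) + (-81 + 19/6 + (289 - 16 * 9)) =170741/46569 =3.67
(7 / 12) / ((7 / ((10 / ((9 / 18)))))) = 5 / 3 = 1.67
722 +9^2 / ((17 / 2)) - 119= 10413 / 17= 612.53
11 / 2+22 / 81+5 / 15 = 989 / 162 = 6.10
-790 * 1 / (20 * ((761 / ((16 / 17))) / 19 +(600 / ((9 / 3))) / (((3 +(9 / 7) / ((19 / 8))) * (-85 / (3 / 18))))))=-288444168 / 309951037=-0.93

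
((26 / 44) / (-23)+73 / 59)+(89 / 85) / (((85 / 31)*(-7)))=1746981139 / 1509866050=1.16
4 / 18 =2 / 9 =0.22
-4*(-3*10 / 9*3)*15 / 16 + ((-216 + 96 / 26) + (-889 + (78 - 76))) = -27607 / 26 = -1061.81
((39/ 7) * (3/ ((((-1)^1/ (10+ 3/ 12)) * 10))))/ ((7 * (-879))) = 1599/ 574280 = 0.00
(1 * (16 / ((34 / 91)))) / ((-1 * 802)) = -0.05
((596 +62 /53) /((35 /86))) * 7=544380 /53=10271.32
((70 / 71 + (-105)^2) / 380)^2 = 24513851761 / 29116816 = 841.91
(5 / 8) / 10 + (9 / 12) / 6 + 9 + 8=275 / 16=17.19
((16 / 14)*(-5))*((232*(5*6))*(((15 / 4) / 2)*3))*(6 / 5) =-1879200 / 7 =-268457.14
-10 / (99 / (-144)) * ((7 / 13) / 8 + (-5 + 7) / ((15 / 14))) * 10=120680 / 429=281.31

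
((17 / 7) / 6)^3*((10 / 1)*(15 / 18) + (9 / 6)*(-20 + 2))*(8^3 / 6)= -105.63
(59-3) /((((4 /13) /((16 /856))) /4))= 1456 /107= 13.61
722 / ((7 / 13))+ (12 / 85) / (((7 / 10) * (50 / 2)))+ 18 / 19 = 75845956 / 56525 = 1341.81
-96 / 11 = -8.73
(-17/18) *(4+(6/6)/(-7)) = -51/14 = -3.64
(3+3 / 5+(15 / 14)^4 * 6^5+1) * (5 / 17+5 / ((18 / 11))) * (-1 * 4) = -50460328930 / 367353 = -137361.96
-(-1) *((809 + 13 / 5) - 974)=-812 / 5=-162.40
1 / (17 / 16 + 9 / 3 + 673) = 16 / 10833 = 0.00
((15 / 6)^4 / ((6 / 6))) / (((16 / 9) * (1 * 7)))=5625 / 1792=3.14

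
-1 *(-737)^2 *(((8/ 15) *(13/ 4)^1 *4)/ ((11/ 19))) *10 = -195145808/ 3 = -65048602.67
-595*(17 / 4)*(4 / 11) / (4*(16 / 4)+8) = -10115 / 264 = -38.31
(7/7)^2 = 1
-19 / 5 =-3.80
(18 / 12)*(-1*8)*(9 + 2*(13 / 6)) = -160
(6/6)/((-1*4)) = -1/4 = -0.25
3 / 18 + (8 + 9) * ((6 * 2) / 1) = 204.17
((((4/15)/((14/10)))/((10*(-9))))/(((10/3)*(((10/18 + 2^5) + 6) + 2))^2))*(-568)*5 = 0.00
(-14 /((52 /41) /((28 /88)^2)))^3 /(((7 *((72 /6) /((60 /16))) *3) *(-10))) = 397315849721 /191305458499584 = 0.00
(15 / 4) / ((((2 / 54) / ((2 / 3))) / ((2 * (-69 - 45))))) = -15390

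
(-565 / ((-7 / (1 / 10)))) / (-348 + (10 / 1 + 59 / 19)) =-2147 / 89082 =-0.02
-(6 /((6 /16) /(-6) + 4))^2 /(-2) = 512 /441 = 1.16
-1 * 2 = -2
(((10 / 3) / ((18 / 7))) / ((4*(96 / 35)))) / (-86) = -1225 / 891648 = -0.00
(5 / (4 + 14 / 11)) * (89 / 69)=4895 / 4002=1.22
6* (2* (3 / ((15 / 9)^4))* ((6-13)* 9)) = -183708 / 625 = -293.93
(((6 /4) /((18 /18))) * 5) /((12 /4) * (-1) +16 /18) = -3.55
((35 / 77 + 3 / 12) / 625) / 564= 31 / 15510000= 0.00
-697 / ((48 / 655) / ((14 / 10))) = -639149 / 48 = -13315.60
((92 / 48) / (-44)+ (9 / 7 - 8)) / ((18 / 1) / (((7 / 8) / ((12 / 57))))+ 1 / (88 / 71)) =-474563 / 360786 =-1.32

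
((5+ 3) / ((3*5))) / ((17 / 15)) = 8 / 17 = 0.47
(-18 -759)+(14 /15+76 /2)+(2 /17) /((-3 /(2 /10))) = -188209 /255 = -738.07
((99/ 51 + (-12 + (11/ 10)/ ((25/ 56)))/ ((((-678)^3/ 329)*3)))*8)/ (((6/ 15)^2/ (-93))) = -29890745195884/ 3311448615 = -9026.49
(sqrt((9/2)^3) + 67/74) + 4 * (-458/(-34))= 27 * sqrt(2)/4 + 68923/1258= 64.33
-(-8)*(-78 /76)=-156 /19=-8.21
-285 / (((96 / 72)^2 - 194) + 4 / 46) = 1.48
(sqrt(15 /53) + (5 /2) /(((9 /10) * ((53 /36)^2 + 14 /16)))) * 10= 10 * sqrt(795) /53 + 36000 /3943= 14.45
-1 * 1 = -1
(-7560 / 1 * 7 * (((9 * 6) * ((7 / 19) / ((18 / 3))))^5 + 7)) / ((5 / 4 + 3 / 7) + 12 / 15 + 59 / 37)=-92267865893347200 / 17414404267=-5298364.76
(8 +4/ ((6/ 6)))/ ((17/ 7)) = 84/ 17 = 4.94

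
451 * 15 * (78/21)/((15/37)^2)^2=21976411886/23625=930218.49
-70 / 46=-35 / 23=-1.52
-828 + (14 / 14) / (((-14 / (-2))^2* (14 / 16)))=-283996 / 343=-827.98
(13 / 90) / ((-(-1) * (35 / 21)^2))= 13 / 250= 0.05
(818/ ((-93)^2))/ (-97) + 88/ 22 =3354994/ 838953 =4.00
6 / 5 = 1.20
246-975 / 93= 7301 / 31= 235.52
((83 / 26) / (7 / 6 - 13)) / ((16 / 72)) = -2241 / 1846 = -1.21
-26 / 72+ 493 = 17735 / 36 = 492.64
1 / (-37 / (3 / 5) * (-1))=3 / 185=0.02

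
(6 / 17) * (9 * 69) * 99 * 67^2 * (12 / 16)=2483813079 / 34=73053325.85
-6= -6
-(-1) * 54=54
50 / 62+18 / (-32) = 121 / 496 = 0.24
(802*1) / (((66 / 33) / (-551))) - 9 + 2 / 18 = -1988639 / 9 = -220959.89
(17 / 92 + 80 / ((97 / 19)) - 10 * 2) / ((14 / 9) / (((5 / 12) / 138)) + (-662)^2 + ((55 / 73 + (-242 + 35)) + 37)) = -0.00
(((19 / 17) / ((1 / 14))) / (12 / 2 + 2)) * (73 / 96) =9709 / 6528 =1.49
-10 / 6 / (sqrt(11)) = -0.50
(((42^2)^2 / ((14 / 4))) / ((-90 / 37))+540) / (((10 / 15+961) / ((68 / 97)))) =-372260016 / 1399225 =-266.05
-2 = -2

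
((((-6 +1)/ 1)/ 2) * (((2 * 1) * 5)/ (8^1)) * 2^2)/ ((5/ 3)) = -15/ 2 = -7.50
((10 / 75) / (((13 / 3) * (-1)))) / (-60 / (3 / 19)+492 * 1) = -1 / 3640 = -0.00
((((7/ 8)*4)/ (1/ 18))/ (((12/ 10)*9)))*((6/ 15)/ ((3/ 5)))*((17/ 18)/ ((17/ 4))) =70/ 81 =0.86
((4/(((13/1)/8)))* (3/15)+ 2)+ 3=357/65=5.49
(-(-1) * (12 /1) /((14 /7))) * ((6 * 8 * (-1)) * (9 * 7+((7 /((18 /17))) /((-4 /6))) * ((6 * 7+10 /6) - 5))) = 92288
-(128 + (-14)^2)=-324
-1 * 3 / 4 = -3 / 4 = -0.75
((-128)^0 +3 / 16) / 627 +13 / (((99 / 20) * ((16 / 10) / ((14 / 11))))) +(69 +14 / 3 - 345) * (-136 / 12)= 53617169 / 17424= 3077.20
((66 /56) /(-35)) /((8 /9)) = -297 /7840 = -0.04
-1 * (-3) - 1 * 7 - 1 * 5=-9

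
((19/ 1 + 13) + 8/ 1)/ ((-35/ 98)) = -112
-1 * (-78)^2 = -6084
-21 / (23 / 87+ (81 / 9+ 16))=-261 / 314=-0.83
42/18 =7/3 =2.33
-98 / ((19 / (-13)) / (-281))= -357994 / 19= -18841.79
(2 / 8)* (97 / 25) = 97 / 100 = 0.97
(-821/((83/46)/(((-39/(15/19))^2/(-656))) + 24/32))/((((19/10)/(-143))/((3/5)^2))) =624280590648/7436105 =83952.63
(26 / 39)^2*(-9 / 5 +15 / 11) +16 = 2608 / 165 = 15.81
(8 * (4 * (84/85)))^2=7225344/7225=1000.05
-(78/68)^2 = -1521/1156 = -1.32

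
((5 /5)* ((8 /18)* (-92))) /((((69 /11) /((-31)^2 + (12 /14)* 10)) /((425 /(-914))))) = 253833800 /86373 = 2938.81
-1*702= -702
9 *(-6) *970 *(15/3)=-261900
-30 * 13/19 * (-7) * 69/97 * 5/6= 156975/1843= 85.17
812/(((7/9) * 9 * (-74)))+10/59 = -3052/2183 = -1.40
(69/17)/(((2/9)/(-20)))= -6210/17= -365.29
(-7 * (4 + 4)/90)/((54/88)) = -1.01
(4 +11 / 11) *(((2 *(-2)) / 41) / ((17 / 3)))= -60 / 697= -0.09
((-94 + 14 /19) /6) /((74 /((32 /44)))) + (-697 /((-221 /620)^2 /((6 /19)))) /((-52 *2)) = 14300221444 /866459451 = 16.50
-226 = -226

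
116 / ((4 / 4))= 116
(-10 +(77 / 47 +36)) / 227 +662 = 7064177 / 10669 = 662.12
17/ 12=1.42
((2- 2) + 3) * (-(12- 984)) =2916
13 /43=0.30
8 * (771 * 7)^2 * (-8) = -1864166976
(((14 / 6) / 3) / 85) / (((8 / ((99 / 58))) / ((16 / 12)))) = 77 / 29580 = 0.00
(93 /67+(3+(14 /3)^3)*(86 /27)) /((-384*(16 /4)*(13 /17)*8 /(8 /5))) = -277872599 /4876485120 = -0.06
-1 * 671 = -671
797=797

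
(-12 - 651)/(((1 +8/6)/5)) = -1420.71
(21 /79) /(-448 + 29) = -0.00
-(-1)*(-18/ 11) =-18/ 11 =-1.64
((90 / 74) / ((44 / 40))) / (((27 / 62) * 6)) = 1550 / 3663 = 0.42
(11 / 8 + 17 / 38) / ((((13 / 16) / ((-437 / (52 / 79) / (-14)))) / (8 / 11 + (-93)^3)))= -85553624.53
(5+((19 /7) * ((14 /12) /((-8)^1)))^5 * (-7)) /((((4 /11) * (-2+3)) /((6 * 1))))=14204877863 /169869312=83.62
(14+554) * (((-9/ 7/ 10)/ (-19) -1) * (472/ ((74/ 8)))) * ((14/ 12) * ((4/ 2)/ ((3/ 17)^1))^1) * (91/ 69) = -1095755000704/ 2182815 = -501991.69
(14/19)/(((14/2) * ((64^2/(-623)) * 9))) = -623/350208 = -0.00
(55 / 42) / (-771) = -55 / 32382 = -0.00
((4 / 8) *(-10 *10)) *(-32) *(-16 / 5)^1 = -5120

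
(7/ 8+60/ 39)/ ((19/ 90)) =11295/ 988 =11.43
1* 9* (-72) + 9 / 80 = -51831 / 80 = -647.89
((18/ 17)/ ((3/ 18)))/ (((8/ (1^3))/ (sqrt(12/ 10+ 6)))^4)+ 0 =2187/ 27200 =0.08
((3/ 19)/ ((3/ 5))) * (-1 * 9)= -45/ 19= -2.37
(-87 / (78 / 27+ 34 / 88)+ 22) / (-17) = 5918 / 22049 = 0.27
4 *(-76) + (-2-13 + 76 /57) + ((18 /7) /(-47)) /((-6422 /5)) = -1006767172 /3169257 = -317.67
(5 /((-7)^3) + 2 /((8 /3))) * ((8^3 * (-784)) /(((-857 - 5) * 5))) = 1033216 /15085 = 68.49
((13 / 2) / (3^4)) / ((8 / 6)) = 13 / 216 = 0.06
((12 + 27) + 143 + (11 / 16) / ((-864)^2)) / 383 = 2173796363 / 4574527488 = 0.48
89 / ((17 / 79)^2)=555449 / 289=1921.97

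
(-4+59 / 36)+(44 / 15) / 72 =-1253 / 540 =-2.32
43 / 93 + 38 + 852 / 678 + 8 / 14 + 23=4655834 / 73563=63.29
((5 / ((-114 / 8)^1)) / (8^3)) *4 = -5 / 1824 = -0.00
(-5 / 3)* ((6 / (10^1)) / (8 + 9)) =-1 / 17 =-0.06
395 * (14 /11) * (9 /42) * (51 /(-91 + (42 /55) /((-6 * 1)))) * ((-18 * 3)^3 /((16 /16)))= 11895421050 /1253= 9493552.31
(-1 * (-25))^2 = 625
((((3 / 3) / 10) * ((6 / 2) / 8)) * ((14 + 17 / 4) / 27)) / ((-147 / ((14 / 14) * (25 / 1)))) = -365 / 84672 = -0.00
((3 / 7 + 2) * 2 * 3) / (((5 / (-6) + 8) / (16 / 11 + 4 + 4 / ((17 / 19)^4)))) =23.78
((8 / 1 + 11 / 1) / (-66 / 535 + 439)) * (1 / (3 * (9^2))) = 10165 / 57056157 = 0.00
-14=-14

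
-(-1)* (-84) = -84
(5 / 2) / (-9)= -5 / 18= -0.28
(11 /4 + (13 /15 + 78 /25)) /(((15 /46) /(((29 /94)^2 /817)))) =0.00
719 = 719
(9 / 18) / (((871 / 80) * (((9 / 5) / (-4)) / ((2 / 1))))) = -1600 / 7839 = -0.20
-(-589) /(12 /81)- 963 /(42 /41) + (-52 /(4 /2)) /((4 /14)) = 82451 /28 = 2944.68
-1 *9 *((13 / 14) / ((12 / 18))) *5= -1755 / 28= -62.68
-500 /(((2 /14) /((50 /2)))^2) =-15312500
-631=-631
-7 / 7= -1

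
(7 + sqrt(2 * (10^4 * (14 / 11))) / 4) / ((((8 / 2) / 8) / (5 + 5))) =140 + 1000 * sqrt(77) / 11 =937.72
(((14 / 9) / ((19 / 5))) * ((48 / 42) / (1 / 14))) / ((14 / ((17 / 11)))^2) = 0.08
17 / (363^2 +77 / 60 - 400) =1020 / 7882217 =0.00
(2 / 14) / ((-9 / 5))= -5 / 63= -0.08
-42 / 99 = -14 / 33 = -0.42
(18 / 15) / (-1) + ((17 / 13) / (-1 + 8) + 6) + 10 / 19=47661 / 8645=5.51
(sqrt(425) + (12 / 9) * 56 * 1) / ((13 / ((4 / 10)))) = 2 * sqrt(17) / 13 + 448 / 195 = 2.93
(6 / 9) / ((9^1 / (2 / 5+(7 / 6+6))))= 227 / 405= 0.56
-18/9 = -2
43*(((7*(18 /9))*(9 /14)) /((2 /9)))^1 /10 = 3483 /20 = 174.15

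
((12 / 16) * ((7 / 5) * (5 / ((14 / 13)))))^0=1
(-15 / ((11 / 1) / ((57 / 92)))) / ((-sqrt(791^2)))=855 / 800492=0.00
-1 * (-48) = 48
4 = 4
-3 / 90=-0.03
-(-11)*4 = 44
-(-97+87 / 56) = 5345 / 56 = 95.45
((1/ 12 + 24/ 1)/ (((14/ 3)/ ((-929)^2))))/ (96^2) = 249418849/ 516096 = 483.28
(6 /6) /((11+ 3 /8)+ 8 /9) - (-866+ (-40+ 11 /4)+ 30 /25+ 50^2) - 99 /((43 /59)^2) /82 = -2142248411583 /1338786940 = -1600.14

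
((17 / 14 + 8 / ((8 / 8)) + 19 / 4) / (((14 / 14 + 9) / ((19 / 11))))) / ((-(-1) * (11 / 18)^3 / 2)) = 10831482 / 512435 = 21.14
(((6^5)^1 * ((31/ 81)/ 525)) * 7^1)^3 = 62476.26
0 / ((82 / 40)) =0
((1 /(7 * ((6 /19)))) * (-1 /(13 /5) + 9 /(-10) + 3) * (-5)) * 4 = -4237 /273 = -15.52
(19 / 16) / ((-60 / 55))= -209 / 192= -1.09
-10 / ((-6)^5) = 5 / 3888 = 0.00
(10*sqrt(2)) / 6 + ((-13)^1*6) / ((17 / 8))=-624 / 17 + 5*sqrt(2) / 3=-34.35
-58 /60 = -29 /30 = -0.97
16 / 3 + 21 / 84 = 67 / 12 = 5.58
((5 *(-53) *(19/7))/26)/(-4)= 5035/728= 6.92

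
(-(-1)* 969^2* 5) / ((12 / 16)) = 6259740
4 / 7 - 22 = -150 / 7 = -21.43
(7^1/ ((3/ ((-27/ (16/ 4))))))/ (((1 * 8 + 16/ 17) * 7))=-153/ 608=-0.25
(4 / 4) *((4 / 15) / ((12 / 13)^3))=2197 / 6480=0.34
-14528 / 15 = -968.53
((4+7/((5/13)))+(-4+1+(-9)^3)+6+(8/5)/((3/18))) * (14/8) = -24297/20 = -1214.85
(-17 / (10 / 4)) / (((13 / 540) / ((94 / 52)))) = -510.60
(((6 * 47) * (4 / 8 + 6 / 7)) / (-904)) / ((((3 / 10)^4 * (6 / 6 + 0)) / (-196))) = 10244.18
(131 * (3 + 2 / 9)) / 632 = 3799 / 5688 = 0.67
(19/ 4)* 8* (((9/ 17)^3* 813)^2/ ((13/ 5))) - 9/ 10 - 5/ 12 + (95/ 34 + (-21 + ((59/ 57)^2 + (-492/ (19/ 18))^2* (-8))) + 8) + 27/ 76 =-15550922310893266577/ 10194985018530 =-1525350.19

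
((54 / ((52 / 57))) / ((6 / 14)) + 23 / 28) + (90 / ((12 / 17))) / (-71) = 3544273 / 25844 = 137.14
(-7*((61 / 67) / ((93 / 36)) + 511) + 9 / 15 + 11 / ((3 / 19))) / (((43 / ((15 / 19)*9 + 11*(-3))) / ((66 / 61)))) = 1183378578888 / 517557245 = 2286.47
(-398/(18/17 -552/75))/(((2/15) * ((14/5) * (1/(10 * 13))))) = 31715625/1442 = 21994.19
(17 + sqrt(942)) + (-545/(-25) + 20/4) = sqrt(942) + 219/5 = 74.49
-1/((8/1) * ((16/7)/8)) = -7/16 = -0.44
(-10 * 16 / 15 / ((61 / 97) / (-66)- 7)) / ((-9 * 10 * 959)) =-34144 / 1936580625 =-0.00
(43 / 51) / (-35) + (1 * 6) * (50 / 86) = 265901 / 76755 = 3.46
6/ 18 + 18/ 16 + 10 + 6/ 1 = 419/ 24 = 17.46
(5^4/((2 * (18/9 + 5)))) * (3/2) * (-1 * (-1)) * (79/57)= 49375/532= 92.81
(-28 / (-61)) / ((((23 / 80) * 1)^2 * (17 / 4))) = 716800 / 548573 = 1.31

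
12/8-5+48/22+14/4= 24/11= 2.18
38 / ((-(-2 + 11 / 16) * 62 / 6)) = 608 / 217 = 2.80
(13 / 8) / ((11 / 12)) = 39 / 22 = 1.77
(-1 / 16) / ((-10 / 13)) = 13 / 160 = 0.08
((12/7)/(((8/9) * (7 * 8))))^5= 14348907/296196766695424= 0.00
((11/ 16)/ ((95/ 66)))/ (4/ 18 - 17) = -3267/ 114760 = -0.03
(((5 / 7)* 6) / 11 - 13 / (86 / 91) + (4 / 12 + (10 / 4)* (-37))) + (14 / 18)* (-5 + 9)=-3052066 / 29799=-102.42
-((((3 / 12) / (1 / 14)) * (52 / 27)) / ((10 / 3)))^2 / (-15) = 8281 / 30375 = 0.27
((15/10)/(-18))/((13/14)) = -7/78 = -0.09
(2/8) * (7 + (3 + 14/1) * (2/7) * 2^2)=185/28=6.61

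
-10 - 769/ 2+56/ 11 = -8567/ 22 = -389.41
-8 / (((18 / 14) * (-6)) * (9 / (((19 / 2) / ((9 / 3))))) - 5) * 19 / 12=5054 / 10743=0.47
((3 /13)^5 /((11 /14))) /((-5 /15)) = -10206 /4084223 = -0.00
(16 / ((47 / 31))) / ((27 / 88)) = 43648 / 1269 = 34.40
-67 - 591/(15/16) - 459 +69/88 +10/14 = -3557097/3080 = -1154.90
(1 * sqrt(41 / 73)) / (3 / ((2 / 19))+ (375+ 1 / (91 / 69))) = 182 * sqrt(2993) / 5370975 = 0.00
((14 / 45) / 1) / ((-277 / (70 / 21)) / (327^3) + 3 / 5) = 36260812 / 69931289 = 0.52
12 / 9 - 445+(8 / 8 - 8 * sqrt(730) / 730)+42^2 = 3964 / 3 - 4 * sqrt(730) / 365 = 1321.04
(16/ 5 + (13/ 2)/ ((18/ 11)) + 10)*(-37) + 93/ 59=-6730913/ 10620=-633.80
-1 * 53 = -53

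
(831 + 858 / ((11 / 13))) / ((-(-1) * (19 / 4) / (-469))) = -3461220 / 19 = -182169.47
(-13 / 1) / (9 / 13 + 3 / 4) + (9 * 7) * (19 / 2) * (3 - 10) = -629777 / 150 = -4198.51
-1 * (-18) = 18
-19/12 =-1.58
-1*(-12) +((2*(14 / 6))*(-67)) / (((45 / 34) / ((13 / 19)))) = -383816 / 2565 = -149.64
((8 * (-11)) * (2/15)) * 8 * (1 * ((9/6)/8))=-88/5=-17.60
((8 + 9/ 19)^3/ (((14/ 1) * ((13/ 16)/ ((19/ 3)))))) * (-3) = -4769464/ 4693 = -1016.29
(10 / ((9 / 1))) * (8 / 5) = 16 / 9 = 1.78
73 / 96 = 0.76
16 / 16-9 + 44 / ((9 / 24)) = 328 / 3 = 109.33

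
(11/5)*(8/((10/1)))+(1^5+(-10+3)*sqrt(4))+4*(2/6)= -743/75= -9.91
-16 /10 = -8 /5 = -1.60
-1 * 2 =-2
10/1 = 10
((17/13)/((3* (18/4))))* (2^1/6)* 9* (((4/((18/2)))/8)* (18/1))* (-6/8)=-17/78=-0.22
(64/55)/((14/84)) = 384/55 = 6.98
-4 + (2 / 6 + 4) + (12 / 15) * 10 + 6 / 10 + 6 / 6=149 / 15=9.93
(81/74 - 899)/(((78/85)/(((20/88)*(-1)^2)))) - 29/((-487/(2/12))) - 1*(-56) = -10288732471/61841208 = -166.37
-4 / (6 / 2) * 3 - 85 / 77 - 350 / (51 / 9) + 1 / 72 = -6300923 / 94248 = -66.85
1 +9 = 10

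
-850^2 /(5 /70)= -10115000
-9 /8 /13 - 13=-1361 /104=-13.09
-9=-9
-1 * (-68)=68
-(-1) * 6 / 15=2 / 5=0.40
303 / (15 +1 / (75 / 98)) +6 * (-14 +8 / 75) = -1980607 / 30575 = -64.78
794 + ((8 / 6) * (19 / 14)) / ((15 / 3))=83408 / 105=794.36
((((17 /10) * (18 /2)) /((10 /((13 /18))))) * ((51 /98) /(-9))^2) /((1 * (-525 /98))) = -63869 /92610000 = -0.00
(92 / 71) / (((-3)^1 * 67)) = -92 / 14271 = -0.01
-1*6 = -6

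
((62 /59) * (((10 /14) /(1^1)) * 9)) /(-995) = -558 /82187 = -0.01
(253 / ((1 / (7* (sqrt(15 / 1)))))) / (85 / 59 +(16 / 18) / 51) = 6851493* sqrt(15) / 5641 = 4704.08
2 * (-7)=-14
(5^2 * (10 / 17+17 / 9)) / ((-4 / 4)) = -9475 / 153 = -61.93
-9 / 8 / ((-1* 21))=0.05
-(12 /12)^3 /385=-1 /385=-0.00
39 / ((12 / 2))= 6.50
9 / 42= 3 / 14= 0.21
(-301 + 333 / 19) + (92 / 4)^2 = 4665 / 19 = 245.53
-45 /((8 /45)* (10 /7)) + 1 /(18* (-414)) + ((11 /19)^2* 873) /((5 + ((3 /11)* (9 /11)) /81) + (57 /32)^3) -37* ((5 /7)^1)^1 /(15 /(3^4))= -2791625841276924053 /9546045524133552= -292.44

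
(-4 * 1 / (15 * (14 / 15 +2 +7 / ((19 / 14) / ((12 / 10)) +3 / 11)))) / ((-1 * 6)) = 1297 / 231132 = 0.01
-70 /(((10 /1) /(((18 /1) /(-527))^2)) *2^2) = -567 /277729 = -0.00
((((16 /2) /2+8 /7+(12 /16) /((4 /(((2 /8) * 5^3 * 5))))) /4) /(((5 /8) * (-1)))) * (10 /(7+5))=-5143 /448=-11.48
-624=-624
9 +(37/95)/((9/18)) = 929/95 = 9.78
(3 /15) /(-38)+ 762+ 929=321289 /190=1690.99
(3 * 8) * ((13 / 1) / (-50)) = -156 / 25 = -6.24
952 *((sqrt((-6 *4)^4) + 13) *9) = 5046552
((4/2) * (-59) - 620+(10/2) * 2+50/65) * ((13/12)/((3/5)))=-23635/18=-1313.06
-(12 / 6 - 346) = 344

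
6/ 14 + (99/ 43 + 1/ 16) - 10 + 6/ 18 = -99305/ 14448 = -6.87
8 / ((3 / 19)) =152 / 3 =50.67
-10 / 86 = -5 / 43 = -0.12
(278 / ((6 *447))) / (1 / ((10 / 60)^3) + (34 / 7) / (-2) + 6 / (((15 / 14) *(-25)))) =121625 / 250336539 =0.00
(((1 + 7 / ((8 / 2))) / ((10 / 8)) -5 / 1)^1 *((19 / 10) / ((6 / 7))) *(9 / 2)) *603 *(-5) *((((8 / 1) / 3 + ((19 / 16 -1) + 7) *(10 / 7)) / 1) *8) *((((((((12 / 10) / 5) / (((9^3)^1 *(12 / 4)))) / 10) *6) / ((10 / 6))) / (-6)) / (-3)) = 19363603 / 1012500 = 19.12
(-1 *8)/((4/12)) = -24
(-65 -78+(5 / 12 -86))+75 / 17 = -45731 / 204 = -224.17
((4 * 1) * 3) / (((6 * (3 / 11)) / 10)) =73.33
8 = 8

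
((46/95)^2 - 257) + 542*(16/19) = 1801891/9025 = 199.66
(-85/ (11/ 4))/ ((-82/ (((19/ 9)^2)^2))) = 22154570/ 2959011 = 7.49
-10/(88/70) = -175/22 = -7.95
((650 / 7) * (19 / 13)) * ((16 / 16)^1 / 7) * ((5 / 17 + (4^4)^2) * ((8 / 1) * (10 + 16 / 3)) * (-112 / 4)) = -1557981212800 / 357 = -4364093033.05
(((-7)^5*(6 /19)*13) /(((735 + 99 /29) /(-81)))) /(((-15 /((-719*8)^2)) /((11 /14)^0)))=-5660216841045312 /339055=-16694096359.13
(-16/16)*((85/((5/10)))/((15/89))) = -3026/3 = -1008.67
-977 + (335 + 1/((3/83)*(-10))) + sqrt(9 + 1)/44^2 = -19343/30 + sqrt(10)/1936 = -644.77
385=385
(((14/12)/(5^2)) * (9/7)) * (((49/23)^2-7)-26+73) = 2.67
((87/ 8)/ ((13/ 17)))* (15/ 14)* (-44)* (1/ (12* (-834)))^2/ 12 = -27115/ 48611017728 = -0.00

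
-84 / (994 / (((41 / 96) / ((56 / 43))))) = -1763 / 63616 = -0.03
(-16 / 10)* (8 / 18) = -32 / 45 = -0.71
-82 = -82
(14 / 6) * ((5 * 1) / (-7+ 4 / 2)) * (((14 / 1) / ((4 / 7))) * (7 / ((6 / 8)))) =-4802 / 9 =-533.56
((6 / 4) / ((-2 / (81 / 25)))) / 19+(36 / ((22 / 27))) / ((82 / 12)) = 5430807 / 856900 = 6.34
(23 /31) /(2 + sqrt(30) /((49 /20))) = -55223 /37138 + 5635 * sqrt(30) /18569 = 0.18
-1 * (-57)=57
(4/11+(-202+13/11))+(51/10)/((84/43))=-609359/3080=-197.84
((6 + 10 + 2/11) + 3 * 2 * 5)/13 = 508/143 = 3.55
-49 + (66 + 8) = 25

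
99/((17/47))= 4653/17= 273.71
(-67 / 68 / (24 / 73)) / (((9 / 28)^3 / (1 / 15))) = -3355226 / 557685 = -6.02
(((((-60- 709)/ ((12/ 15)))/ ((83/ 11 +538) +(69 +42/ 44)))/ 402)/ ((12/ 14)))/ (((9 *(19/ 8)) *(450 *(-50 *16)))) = 5383/ 9139111416000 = 0.00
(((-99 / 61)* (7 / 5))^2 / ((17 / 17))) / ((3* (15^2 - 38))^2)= 0.00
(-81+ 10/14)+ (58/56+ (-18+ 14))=-83.25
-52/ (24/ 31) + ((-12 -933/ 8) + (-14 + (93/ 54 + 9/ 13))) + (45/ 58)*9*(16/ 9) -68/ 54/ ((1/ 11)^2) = -28284079/ 81432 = -347.33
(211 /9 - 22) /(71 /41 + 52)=533 /19827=0.03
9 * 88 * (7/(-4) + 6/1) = 3366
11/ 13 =0.85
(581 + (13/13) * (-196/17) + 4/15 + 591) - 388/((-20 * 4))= 1188899/1020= 1165.59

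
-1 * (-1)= 1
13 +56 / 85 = 1161 / 85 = 13.66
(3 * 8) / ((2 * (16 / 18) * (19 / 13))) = 351 / 38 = 9.24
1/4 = 0.25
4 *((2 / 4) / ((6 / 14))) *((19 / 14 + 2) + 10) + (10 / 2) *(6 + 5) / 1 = 352 / 3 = 117.33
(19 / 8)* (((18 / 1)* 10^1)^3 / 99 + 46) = 6160807 / 44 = 140018.34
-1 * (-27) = 27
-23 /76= -0.30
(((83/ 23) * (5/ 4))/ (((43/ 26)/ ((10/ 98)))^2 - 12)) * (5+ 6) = 19287125/ 97442927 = 0.20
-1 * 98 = -98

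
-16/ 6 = -8/ 3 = -2.67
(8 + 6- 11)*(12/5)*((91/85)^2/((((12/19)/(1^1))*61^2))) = 472017/134421125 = 0.00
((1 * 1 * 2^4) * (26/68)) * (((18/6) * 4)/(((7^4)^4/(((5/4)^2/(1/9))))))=17550/564959819683217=0.00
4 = 4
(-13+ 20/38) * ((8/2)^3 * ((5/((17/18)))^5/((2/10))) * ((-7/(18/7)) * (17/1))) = 1219086288000000/1586899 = 768219204.88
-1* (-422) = 422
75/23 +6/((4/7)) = 633/46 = 13.76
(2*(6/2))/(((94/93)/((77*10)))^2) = 7691988150/2209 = 3482113.24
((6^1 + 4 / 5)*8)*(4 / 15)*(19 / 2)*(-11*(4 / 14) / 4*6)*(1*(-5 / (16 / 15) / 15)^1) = 7106 / 35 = 203.03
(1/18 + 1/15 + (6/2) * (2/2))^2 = 78961/8100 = 9.75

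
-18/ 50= -9/ 25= -0.36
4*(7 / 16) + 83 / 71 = 829 / 284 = 2.92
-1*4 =-4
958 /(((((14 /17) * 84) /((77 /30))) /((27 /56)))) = 17.14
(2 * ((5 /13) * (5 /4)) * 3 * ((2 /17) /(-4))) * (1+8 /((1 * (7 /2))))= -0.28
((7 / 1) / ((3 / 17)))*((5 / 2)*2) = 595 / 3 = 198.33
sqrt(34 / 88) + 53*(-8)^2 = sqrt(187) / 22 + 3392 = 3392.62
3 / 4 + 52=211 / 4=52.75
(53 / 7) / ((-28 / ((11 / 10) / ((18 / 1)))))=-583 / 35280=-0.02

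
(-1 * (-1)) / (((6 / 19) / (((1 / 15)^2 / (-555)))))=-19 / 749250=-0.00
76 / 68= 19 / 17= 1.12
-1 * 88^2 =-7744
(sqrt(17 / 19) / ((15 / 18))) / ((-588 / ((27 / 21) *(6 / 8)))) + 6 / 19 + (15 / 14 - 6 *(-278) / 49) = 65967 / 1862 - 27 *sqrt(323) / 260680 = 35.43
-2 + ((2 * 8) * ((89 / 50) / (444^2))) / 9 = -11088811 / 5544450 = -2.00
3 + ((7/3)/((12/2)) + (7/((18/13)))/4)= 335/72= 4.65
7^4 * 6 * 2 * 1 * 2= 57624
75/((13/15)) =86.54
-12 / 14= -6 / 7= -0.86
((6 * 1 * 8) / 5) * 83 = 3984 / 5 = 796.80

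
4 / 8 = 1 / 2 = 0.50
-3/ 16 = -0.19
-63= -63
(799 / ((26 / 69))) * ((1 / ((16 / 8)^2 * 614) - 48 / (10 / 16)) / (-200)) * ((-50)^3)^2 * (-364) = -1421710690558593750 / 307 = -4630979448073595.28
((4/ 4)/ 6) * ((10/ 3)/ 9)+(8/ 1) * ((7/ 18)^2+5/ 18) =283/ 81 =3.49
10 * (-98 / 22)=-490 / 11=-44.55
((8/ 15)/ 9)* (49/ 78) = 196/ 5265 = 0.04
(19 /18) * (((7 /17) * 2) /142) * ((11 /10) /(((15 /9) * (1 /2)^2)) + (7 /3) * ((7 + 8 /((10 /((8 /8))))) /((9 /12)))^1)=134197 /814725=0.16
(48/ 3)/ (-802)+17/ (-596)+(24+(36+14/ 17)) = 246924919/ 4062932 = 60.78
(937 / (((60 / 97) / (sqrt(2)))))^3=750816789265369*sqrt(2) / 108000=9831623020.71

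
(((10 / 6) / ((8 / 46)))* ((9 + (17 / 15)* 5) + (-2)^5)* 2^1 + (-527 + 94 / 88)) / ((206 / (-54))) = 1019487 / 4532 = 224.95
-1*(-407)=407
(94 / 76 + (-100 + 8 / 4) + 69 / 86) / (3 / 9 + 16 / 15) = -56000 / 817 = -68.54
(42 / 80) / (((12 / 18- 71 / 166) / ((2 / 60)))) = 0.07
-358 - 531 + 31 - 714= -1572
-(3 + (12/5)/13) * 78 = -1242/5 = -248.40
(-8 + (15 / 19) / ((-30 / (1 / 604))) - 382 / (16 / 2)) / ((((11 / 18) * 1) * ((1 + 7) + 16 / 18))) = -1884465 / 183616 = -10.26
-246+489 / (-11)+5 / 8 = -25505 / 88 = -289.83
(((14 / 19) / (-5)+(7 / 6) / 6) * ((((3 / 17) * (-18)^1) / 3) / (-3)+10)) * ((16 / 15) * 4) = 453376 / 218025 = 2.08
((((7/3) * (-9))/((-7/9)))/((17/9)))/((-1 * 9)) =-27/17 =-1.59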